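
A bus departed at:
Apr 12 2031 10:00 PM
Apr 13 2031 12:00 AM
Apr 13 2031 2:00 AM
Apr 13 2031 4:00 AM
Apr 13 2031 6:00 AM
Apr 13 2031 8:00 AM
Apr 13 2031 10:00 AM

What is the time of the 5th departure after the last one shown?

Apr 13 2031 8:00 PM

Spacing: 2, 2, 2, 2, 2, 2 h — constant 2 h.
Apr 13 2031 10:00 AM + 2 h = Apr 13 2031 12:00 PM.
Apr 13 2031 12:00 PM + 2 h = Apr 13 2031 2:00 PM.
Apr 13 2031 2:00 PM + 2 h = Apr 13 2031 4:00 PM.
Apr 13 2031 4:00 PM + 2 h = Apr 13 2031 6:00 PM.
Apr 13 2031 6:00 PM + 2 h = Apr 13 2031 8:00 PM.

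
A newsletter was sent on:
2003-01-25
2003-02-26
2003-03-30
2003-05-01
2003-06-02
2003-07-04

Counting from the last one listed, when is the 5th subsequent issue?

Gaps between consecutive events: 32, 32, 32, 32, 32 days — a constant 32-day interval.
2003-07-04 + 32 days = 2003-08-05.
2003-08-05 + 32 days = 2003-09-06.
2003-09-06 + 32 days = 2003-10-08.
2003-10-08 + 32 days = 2003-11-09.
2003-11-09 + 32 days = 2003-12-11.

2003-12-11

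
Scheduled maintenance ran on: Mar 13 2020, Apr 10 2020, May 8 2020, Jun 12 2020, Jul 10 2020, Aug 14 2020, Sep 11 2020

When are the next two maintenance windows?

Oct 9 2020, Nov 13 2020

These are Fridays at 28- or 35-day spacing (28, 28, 35, 28, 35, 28).
The pattern: 2nd Friday of the month.
2nd Friday of October 2020: Oct 9 2020.
November 2020 — 2nd Friday is Nov 13 2020.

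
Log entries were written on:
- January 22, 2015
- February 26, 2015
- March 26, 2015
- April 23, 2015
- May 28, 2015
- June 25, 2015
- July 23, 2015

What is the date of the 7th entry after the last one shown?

February 25, 2016

These are Thursdays at 28- or 35-day spacing (35, 28, 28, 35, 28, 28).
The pattern: 4th Thursday of the month.
4th Thursday of August 2015: August 27, 2015.
September 2015 — 4th Thursday is September 24, 2015.
4th Thursday of October 2015: October 22, 2015.
4th Thursday of November 2015: November 26, 2015.
December 2015 — 4th Thursday is December 24, 2015.
January 2016 — 4th Thursday is January 28, 2016.
4th Thursday of February 2016: February 25, 2016.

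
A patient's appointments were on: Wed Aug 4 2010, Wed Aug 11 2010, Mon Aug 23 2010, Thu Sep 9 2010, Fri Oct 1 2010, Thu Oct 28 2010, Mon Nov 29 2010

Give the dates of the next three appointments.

Intervals are 7, 12, 17, 22, 27, 32 days — an arithmetic progression with common difference 5.
Next gap: 37 days. Mon Nov 29 2010 + 37 days = Wed Jan 5 2011.
Next gap: 42 days. Wed Jan 5 2011 + 42 days = Wed Feb 16 2011.
Next gap: 47 days. Wed Feb 16 2011 + 47 days = Mon Apr 4 2011.

Wed Jan 5 2011, Wed Feb 16 2011, Mon Apr 4 2011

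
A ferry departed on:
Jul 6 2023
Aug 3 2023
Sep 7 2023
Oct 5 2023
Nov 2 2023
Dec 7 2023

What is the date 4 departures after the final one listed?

Apr 4 2024

These are Thursdays at 28- or 35-day spacing (28, 35, 28, 28, 35).
The pattern: 1st Thursday of the month.
1st Thursday of January 2024: Jan 4 2024.
February 2024 — 1st Thursday is Feb 1 2024.
1st Thursday of March 2024: Mar 7 2024.
April 2024 — 1st Thursday is Apr 4 2024.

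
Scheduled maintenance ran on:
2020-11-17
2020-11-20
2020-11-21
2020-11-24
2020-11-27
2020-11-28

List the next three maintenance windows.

The gap pattern 3, 1, 3, 3, 1 repeats every 3 events.
These are the Tuesdays, Fridays and Saturdays of each week.
Next Tuesday: 2020-12-01.
Next Friday: 2020-12-04.
Next Saturday: 2020-12-05.

2020-12-01, 2020-12-04, 2020-12-05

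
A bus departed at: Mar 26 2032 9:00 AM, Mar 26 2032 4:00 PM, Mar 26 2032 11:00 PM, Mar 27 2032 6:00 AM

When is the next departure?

Mar 27 2032 1:00 PM

The interval is a steady 7 hours (7, 7, 7).
Mar 27 2032 6:00 AM + 7 h = Mar 27 2032 1:00 PM.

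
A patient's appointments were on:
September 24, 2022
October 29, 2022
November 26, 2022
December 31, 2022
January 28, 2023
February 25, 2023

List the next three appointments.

These are Saturdays with 35, 28, 35, 28, 28-day gaps.
Each is the final Saturday of its month — October 29, 2022 is past the 28th, so '4th Saturday' doesn't fit.
Last Saturday of March 2023: March 25, 2023.
Last Saturday of April 2023: April 29, 2023.
Last Saturday of May 2023: May 27, 2023.

March 25, 2023; April 29, 2023; May 27, 2023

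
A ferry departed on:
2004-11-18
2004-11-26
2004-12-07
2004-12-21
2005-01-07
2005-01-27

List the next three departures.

Gaps: 8, 11, 14, 17, 20 days — each gap is 3 larger than the previous one.
Next gap: 23 days. 2005-01-27 + 23 days = 2005-02-19.
Next gap: 26 days. 2005-02-19 + 26 days = 2005-03-17.
Next gap: 29 days. 2005-03-17 + 29 days = 2005-04-15.

2005-02-19, 2005-03-17, 2005-04-15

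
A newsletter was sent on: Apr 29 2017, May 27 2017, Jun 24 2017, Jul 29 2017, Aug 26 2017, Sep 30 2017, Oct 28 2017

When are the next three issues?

Every date is a Saturday; gaps 28, 28, 35, 28, 35, 28 days.
Each is the last Saturday of its month (at least one falls on the 29th or later, ruling out '4th Saturday').
November 2017 ends with Saturday Nov 25 2017.
December 2017 ends with Saturday Dec 30 2017.
Last Saturday of January 2018: Jan 27 2018.

Nov 25 2017, Dec 30 2017, Jan 27 2018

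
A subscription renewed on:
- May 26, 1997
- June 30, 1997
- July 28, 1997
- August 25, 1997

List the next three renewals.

September 29, 1997; October 27, 1997; November 24, 1997

These are Mondays with 35, 28, 28-day gaps.
Each is the final Monday of its month — June 30, 1997 is past the 28th, so '4th Monday' doesn't fit.
Last Monday of September 1997: September 29, 1997.
Last Monday of October 1997: October 27, 1997.
Last Monday of November 1997: November 24, 1997.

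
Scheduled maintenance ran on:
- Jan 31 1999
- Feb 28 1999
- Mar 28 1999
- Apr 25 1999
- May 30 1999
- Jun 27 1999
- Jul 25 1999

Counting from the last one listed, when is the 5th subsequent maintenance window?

All Sundays; the gaps (28, 28, 28, 35, 28, 28) vary with month length.
This is the last Sunday of each month.
August 1999 ends with Sunday Aug 29 1999.
Last Sunday of September 1999: Sep 26 1999.
October 1999 ends with Sunday Oct 31 1999.
Last Sunday of November 1999: Nov 28 1999.
Last Sunday of December 1999: Dec 26 1999.

Dec 26 1999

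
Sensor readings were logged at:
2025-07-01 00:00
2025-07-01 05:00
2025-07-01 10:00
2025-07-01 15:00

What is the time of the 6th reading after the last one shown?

Gaps: 5, 5, 5 hours — each event is 5 hours after the previous one.
2025-07-01 15:00 + 5 h = 2025-07-01 20:00.
2025-07-01 20:00 + 5 h = 2025-07-02 01:00.
2025-07-02 01:00 + 5 h = 2025-07-02 06:00.
2025-07-02 06:00 + 5 h = 2025-07-02 11:00.
2025-07-02 11:00 + 5 h = 2025-07-02 16:00.
2025-07-02 16:00 + 5 h = 2025-07-02 21:00.

2025-07-02 21:00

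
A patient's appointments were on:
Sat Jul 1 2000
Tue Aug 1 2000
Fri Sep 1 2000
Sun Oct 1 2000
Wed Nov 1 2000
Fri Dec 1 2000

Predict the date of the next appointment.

The day-of-month is always 1 (31, 31, 30, 31, 30 days between events).
So this recurs on the 1st of each month.
January 2001: Mon Jan 1 2001.

Mon Jan 1 2001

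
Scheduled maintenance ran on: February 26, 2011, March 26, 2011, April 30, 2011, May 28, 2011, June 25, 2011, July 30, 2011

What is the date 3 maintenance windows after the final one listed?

These are Saturdays with 28, 35, 28, 28, 35-day gaps.
Each is the final Saturday of its month — April 30, 2011 is past the 28th, so '4th Saturday' doesn't fit.
Last Saturday of August 2011: August 27, 2011.
Last Saturday of September 2011: September 24, 2011.
October 2011 ends with Saturday October 29, 2011.

October 29, 2011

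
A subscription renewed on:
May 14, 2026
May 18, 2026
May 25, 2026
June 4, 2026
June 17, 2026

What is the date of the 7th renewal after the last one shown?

December 9, 2026

Intervals are 4, 7, 10, 13 days — an arithmetic progression with common difference 3.
Next gap: 16 days. June 17, 2026 + 16 days = July 3, 2026.
Next gap: 19 days. July 3, 2026 + 19 days = July 22, 2026.
Next gap: 22 days. July 22, 2026 + 22 days = August 13, 2026.
Next gap: 25 days. August 13, 2026 + 25 days = September 7, 2026.
Next gap: 28 days. September 7, 2026 + 28 days = October 5, 2026.
Next gap: 31 days. October 5, 2026 + 31 days = November 5, 2026.
Next gap: 34 days. November 5, 2026 + 34 days = December 9, 2026.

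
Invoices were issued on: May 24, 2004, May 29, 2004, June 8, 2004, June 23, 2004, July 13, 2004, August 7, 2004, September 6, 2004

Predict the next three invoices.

The spacing grows by 5 each time: 5, 10, 15, 20, 25, 30 days.
Next gap: 35 days. September 6, 2004 + 35 days = October 11, 2004.
Next gap: 40 days. October 11, 2004 + 40 days = November 20, 2004.
Next gap: 45 days. November 20, 2004 + 45 days = January 4, 2005.

October 11, 2004; November 20, 2004; January 4, 2005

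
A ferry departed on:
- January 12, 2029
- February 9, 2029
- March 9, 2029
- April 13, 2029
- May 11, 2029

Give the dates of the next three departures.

June 8, 2029; July 13, 2029; August 10, 2029

All dates are Fridays, 28, 28, 35, 28 days apart.
Specifically, the 2nd Friday of each month.
2nd Friday of June 2029: June 8, 2029.
2nd Friday of July 2029: July 13, 2029.
2nd Friday of August 2029: August 10, 2029.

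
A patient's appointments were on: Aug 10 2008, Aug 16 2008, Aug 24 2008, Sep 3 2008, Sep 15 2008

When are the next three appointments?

The spacing grows by 2 each time: 6, 8, 10, 12 days.
Next gap: 14 days. Sep 15 2008 + 14 days = Sep 29 2008.
Next gap: 16 days. Sep 29 2008 + 16 days = Oct 15 2008.
Next gap: 18 days. Oct 15 2008 + 18 days = Nov 2 2008.

Sep 29 2008, Oct 15 2008, Nov 2 2008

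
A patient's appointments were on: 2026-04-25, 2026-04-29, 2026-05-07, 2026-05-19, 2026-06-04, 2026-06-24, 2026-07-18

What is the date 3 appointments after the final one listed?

Intervals are 4, 8, 12, 16, 20, 24 days — an arithmetic progression with common difference 4.
Next gap: 28 days. 2026-07-18 + 28 days = 2026-08-15.
Next gap: 32 days. 2026-08-15 + 32 days = 2026-09-16.
Next gap: 36 days. 2026-09-16 + 36 days = 2026-10-22.

2026-10-22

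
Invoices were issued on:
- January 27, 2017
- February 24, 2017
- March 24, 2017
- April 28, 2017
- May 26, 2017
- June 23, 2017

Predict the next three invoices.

July 28, 2017; August 25, 2017; September 22, 2017

These are Fridays at 28- or 35-day spacing (28, 28, 35, 28, 28).
The pattern: 4th Friday of the month.
July 2017 — 4th Friday is July 28, 2017.
4th Friday of August 2017: August 25, 2017.
September 2017 — 4th Friday is September 22, 2017.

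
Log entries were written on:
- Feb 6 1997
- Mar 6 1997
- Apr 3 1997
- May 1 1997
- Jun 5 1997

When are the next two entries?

These are Thursdays at 28- or 35-day spacing (28, 28, 28, 35).
The pattern: 1st Thursday of the month.
1st Thursday of July 1997: Jul 3 1997.
August 1997 — 1st Thursday is Aug 7 1997.

Jul 3 1997, Aug 7 1997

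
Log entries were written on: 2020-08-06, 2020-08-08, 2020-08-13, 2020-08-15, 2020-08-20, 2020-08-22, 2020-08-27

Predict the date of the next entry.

The gap pattern 2, 5, 2, 5, 2, 5 repeats every 2 events.
These are the Thursdays and Saturdays of each week.
The following Saturday is 2020-08-29.

2020-08-29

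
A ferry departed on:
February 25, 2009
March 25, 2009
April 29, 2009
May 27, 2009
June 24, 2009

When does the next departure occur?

July 29, 2009

These are Wednesdays with 28, 35, 28, 28-day gaps.
Each is the final Wednesday of its month — April 29, 2009 is past the 28th, so '4th Wednesday' doesn't fit.
Last Wednesday of July 2009: July 29, 2009.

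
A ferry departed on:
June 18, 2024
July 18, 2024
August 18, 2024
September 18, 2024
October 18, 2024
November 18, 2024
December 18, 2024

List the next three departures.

January 18, 2025; February 18, 2025; March 18, 2025

The day-of-month is always 18 (30, 31, 31, 30, 31, 30 days between events).
So this recurs on the 18th of each month.
Next: January 2025 → January 18, 2025.
February 2025: February 18, 2025.
March 2025: March 18, 2025.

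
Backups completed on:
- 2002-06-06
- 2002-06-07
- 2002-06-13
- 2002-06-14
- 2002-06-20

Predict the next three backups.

Every event lands on a Thursday or Friday (gaps cycle 1, 6, 1, 6).
So the schedule is: every Thursday and Friday.
The following Friday is 2002-06-21.
Next Thursday: 2002-06-27.
Next Friday: 2002-06-28.

2002-06-21, 2002-06-27, 2002-06-28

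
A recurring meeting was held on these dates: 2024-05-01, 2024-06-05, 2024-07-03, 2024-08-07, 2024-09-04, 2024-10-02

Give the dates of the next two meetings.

2024-11-06, 2024-12-04

These are Wednesdays at 28- or 35-day spacing (35, 28, 35, 28, 28).
The pattern: 1st Wednesday of the month.
November 2024 — 1st Wednesday is 2024-11-06.
1st Wednesday of December 2024: 2024-12-04.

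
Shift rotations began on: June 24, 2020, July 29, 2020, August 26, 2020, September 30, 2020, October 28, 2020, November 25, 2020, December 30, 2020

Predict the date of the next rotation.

January 27, 2021

All Wednesdays; the gaps (35, 28, 35, 28, 28, 35) vary with month length.
This is the last Wednesday of each month.
January 2021 ends with Wednesday January 27, 2021.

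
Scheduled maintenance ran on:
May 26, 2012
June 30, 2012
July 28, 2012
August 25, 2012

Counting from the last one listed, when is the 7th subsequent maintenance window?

These are Saturdays with 35, 28, 28-day gaps.
Each is the final Saturday of its month — June 30, 2012 is past the 28th, so '4th Saturday' doesn't fit.
September 2012 ends with Saturday September 29, 2012.
October 2012 ends with Saturday October 27, 2012.
Last Saturday of November 2012: November 24, 2012.
December 2012 ends with Saturday December 29, 2012.
Last Saturday of January 2013: January 26, 2013.
Last Saturday of February 2013: February 23, 2013.
Last Saturday of March 2013: March 30, 2013.

March 30, 2013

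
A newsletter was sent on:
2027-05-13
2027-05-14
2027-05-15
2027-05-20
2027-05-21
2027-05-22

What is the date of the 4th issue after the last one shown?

2027-06-03

Gaps: 1, 1, 5, 1, 1 days — not constant, but cyclic with period 3.
The events fall on every Thursday, Friday and Saturday.
Next Thursday: 2027-05-27.
Next Friday: 2027-05-28.
The following Saturday is 2027-05-29.
The following Thursday is 2027-06-03.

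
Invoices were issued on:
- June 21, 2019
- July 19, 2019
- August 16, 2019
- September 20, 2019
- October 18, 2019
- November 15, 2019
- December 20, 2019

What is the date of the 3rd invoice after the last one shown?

These are Fridays at 28- or 35-day spacing (28, 28, 35, 28, 28, 35).
The pattern: 3rd Friday of the month.
3rd Friday of January 2020: January 17, 2020.
February 2020 — 3rd Friday is February 21, 2020.
March 2020 — 3rd Friday is March 20, 2020.

March 20, 2020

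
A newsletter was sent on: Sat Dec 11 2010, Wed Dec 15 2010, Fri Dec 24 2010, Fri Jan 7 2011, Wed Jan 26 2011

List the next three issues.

Intervals are 4, 9, 14, 19 days — an arithmetic progression with common difference 5.
Next gap: 24 days. Wed Jan 26 2011 + 24 days = Sat Feb 19 2011.
Next gap: 29 days. Sat Feb 19 2011 + 29 days = Sun Mar 20 2011.
Next gap: 34 days. Sun Mar 20 2011 + 34 days = Sat Apr 23 2011.

Sat Feb 19 2011, Sun Mar 20 2011, Sat Apr 23 2011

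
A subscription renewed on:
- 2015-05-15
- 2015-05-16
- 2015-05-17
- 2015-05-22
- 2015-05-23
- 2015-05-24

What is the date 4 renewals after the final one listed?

2015-06-05

Every event lands on a Friday or Saturday or Sunday (gaps cycle 1, 1, 5, 1, 1).
So the schedule is: every Friday, Saturday and Sunday.
Next Friday: 2015-05-29.
The following Saturday is 2015-05-30.
Next Sunday: 2015-05-31.
Next Friday: 2015-06-05.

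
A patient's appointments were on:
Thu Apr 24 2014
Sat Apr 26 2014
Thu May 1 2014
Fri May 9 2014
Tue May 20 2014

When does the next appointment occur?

Gaps: 2, 5, 8, 11 days — each gap is 3 larger than the previous one.
Next gap: 14 days. Tue May 20 2014 + 14 days = Tue Jun 3 2014.

Tue Jun 3 2014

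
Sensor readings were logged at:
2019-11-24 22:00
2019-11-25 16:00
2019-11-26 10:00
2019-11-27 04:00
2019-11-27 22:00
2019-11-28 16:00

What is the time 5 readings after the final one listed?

2019-12-02 10:00

The interval is a steady 18 hours (18, 18, 18, 18, 18).
2019-11-28 16:00 + 18 h = 2019-11-29 10:00.
2019-11-29 10:00 + 18 h = 2019-11-30 04:00.
2019-11-30 04:00 + 18 h = 2019-11-30 22:00.
2019-11-30 22:00 + 18 h = 2019-12-01 16:00.
2019-12-01 16:00 + 18 h = 2019-12-02 10:00.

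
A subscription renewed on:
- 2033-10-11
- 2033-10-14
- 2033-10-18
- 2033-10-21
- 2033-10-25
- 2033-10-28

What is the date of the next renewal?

The gap pattern 3, 4, 3, 4, 3 repeats every 2 events.
These are the Tuesdays and Fridays of each week.
The following Tuesday is 2033-11-01.

2033-11-01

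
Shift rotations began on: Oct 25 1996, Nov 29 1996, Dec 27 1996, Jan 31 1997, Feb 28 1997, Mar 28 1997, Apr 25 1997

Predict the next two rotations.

These are Fridays with 35, 28, 35, 28, 28, 28-day gaps.
Each is the final Friday of its month — Nov 29 1996 is past the 28th, so '4th Friday' doesn't fit.
May 1997 ends with Friday May 30 1997.
Last Friday of June 1997: Jun 27 1997.

May 30 1997, Jun 27 1997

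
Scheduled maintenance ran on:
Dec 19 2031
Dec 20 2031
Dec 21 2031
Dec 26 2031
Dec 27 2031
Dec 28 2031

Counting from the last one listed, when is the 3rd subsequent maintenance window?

Every event lands on a Friday or Saturday or Sunday (gaps cycle 1, 1, 5, 1, 1).
So the schedule is: every Friday, Saturday and Sunday.
The following Friday is Jan 2 2032.
Next Saturday: Jan 3 2032.
The following Sunday is Jan 4 2032.

Jan 4 2032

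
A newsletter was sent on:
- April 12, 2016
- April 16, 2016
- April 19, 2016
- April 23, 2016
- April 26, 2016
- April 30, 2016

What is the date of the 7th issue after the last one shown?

Every event lands on a Tuesday or Saturday (gaps cycle 4, 3, 4, 3, 4).
So the schedule is: every Tuesday and Saturday.
Next Tuesday: May 3, 2016.
The following Saturday is May 7, 2016.
The following Tuesday is May 10, 2016.
Next Saturday: May 14, 2016.
Next Tuesday: May 17, 2016.
Next Saturday: May 21, 2016.
Next Tuesday: May 24, 2016.

May 24, 2016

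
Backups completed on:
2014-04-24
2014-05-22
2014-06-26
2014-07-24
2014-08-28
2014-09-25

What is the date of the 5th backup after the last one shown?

2015-02-26

All dates are Thursdays, 28, 35, 28, 35, 28 days apart.
Specifically, the 4th Thursday of each month.
October 2014 — 4th Thursday is 2014-10-23.
4th Thursday of November 2014: 2014-11-27.
December 2014 — 4th Thursday is 2014-12-25.
4th Thursday of January 2015: 2015-01-22.
February 2015 — 4th Thursday is 2015-02-26.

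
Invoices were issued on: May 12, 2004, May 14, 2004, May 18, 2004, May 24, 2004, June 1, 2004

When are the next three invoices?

Intervals are 2, 4, 6, 8 days — an arithmetic progression with common difference 2.
Next gap: 10 days. June 1, 2004 + 10 days = June 11, 2004.
Next gap: 12 days. June 11, 2004 + 12 days = June 23, 2004.
Next gap: 14 days. June 23, 2004 + 14 days = July 7, 2004.

June 11, 2004; June 23, 2004; July 7, 2004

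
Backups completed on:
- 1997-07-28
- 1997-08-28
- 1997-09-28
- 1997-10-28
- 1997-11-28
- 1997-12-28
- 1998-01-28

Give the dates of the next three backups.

Each date is the 28th; the gaps (31, 31, 30, 31, 30, 31) track the month lengths.
The rule is the 28th of each month.
Next: February 1998 → 1998-02-28.
Next: March 1998 → 1998-03-28.
April 1998: 1998-04-28.

1998-02-28, 1998-03-28, 1998-04-28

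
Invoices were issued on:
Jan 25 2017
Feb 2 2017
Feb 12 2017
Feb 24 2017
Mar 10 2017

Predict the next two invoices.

Gaps: 8, 10, 12, 14 days — each gap is 2 larger than the previous one.
Next gap: 16 days. Mar 10 2017 + 16 days = Mar 26 2017.
Next gap: 18 days. Mar 26 2017 + 18 days = Apr 13 2017.

Mar 26 2017, Apr 13 2017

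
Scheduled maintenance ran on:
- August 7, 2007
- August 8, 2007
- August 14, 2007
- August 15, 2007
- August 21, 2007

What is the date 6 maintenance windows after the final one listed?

September 11, 2007

Every event lands on a Tuesday or Wednesday (gaps cycle 1, 6, 1, 6).
So the schedule is: every Tuesday and Wednesday.
Next Wednesday: August 22, 2007.
The following Tuesday is August 28, 2007.
Next Wednesday: August 29, 2007.
The following Tuesday is September 4, 2007.
The following Wednesday is September 5, 2007.
The following Tuesday is September 11, 2007.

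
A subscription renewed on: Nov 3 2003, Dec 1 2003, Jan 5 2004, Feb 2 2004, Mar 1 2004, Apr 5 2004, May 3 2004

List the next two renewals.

Gaps: 28, 35, 28, 28, 35, 28 days — a mix of 28 and 35. Every date is a Monday.
Each is the 1st Monday of its month.
June 2004 — 1st Monday is Jun 7 2004.
1st Monday of July 2004: Jul 5 2004.

Jun 7 2004, Jul 5 2004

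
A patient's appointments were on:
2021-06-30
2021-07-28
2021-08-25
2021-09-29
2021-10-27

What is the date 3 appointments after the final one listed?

2022-01-26

These are Wednesdays with 28, 28, 35, 28-day gaps.
Each is the final Wednesday of its month — 2021-06-30 is past the 28th, so '4th Wednesday' doesn't fit.
Last Wednesday of November 2021: 2021-11-24.
December 2021 ends with Wednesday 2021-12-29.
January 2022 ends with Wednesday 2022-01-26.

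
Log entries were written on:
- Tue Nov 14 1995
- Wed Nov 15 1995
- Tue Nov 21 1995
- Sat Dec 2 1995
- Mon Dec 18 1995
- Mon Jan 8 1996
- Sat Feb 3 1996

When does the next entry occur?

Gaps: 1, 6, 11, 16, 21, 26 days — each gap is 5 larger than the previous one.
Next gap: 31 days. Sat Feb 3 1996 + 31 days = Tue Mar 5 1996.

Tue Mar 5 1996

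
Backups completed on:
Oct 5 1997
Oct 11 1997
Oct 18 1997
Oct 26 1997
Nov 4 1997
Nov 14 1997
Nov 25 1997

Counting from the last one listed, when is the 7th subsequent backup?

Mar 10 1998

Intervals are 6, 7, 8, 9, 10, 11 days — an arithmetic progression with common difference 1.
Next gap: 12 days. Nov 25 1997 + 12 days = Dec 7 1997.
Next gap: 13 days. Dec 7 1997 + 13 days = Dec 20 1997.
Next gap: 14 days. Dec 20 1997 + 14 days = Jan 3 1998.
Next gap: 15 days. Jan 3 1998 + 15 days = Jan 18 1998.
Next gap: 16 days. Jan 18 1998 + 16 days = Feb 3 1998.
Next gap: 17 days. Feb 3 1998 + 17 days = Feb 20 1998.
Next gap: 18 days. Feb 20 1998 + 18 days = Mar 10 1998.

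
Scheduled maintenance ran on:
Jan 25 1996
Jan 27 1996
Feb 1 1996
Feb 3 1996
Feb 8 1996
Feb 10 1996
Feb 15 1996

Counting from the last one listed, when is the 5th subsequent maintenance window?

Mar 2 1996

Gaps: 2, 5, 2, 5, 2, 5 days — not constant, but cyclic with period 2.
The events fall on every Thursday and Saturday.
The following Saturday is Feb 17 1996.
Next Thursday: Feb 22 1996.
The following Saturday is Feb 24 1996.
Next Thursday: Feb 29 1996.
The following Saturday is Mar 2 1996.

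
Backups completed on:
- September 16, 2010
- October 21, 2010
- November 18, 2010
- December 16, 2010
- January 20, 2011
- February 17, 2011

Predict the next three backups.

March 17, 2011; April 21, 2011; May 19, 2011

These are Thursdays at 28- or 35-day spacing (35, 28, 28, 35, 28).
The pattern: 3rd Thursday of the month.
March 2011 — 3rd Thursday is March 17, 2011.
3rd Thursday of April 2011: April 21, 2011.
3rd Thursday of May 2011: May 19, 2011.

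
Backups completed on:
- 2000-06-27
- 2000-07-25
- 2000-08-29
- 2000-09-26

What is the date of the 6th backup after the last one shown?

2001-03-27

All Tuesdays; the gaps (28, 35, 28) vary with month length.
This is the last Tuesday of each month.
Last Tuesday of October 2000: 2000-10-31.
November 2000 ends with Tuesday 2000-11-28.
December 2000 ends with Tuesday 2000-12-26.
Last Tuesday of January 2001: 2001-01-30.
February 2001 ends with Tuesday 2001-02-27.
March 2001 ends with Tuesday 2001-03-27.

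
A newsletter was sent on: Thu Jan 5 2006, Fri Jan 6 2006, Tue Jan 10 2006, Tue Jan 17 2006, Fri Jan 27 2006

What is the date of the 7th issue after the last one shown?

Fri Jun 30 2006

Gaps: 1, 4, 7, 10 days — each gap is 3 larger than the previous one.
Next gap: 13 days. Fri Jan 27 2006 + 13 days = Thu Feb 9 2006.
Next gap: 16 days. Thu Feb 9 2006 + 16 days = Sat Feb 25 2006.
Next gap: 19 days. Sat Feb 25 2006 + 19 days = Thu Mar 16 2006.
Next gap: 22 days. Thu Mar 16 2006 + 22 days = Fri Apr 7 2006.
Next gap: 25 days. Fri Apr 7 2006 + 25 days = Tue May 2 2006.
Next gap: 28 days. Tue May 2 2006 + 28 days = Tue May 30 2006.
Next gap: 31 days. Tue May 30 2006 + 31 days = Fri Jun 30 2006.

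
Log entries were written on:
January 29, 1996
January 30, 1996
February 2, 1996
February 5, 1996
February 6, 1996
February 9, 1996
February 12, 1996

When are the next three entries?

The gap pattern 1, 3, 3, 1, 3, 3 repeats every 3 events.
These are the Mondays, Tuesdays and Fridays of each week.
Next Tuesday: February 13, 1996.
Next Friday: February 16, 1996.
The following Monday is February 19, 1996.

February 13, 1996; February 16, 1996; February 19, 1996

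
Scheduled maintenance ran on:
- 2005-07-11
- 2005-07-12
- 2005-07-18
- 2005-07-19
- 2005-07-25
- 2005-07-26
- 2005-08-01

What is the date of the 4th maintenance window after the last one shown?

Every event lands on a Monday or Tuesday (gaps cycle 1, 6, 1, 6, 1, 6).
So the schedule is: every Monday and Tuesday.
Next Tuesday: 2005-08-02.
The following Monday is 2005-08-08.
The following Tuesday is 2005-08-09.
Next Monday: 2005-08-15.

2005-08-15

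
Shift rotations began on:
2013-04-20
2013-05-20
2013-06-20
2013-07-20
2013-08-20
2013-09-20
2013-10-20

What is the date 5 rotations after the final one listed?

Gaps: 30, 31, 30, 31, 31, 30 days — not constant. Every event is on the 20th of the month.
Pattern: the 20th of each month.
Next: November 2013 → 2013-11-20.
Next: December 2013 → 2013-12-20.
January 2014: 2014-01-20.
Next: February 2014 → 2014-02-20.
March 2014: 2014-03-20.

2014-03-20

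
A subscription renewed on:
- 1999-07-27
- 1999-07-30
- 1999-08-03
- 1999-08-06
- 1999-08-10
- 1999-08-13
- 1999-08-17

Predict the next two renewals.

1999-08-20, 1999-08-24

Every event lands on a Tuesday or Friday (gaps cycle 3, 4, 3, 4, 3, 4).
So the schedule is: every Tuesday and Friday.
The following Friday is 1999-08-20.
Next Tuesday: 1999-08-24.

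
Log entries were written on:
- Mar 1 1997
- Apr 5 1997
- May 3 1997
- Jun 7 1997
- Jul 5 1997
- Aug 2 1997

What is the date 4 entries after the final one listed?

Dec 6 1997

These are Saturdays at 28- or 35-day spacing (35, 28, 35, 28, 28).
The pattern: 1st Saturday of the month.
1st Saturday of September 1997: Sep 6 1997.
October 1997 — 1st Saturday is Oct 4 1997.
November 1997 — 1st Saturday is Nov 1 1997.
December 1997 — 1st Saturday is Dec 6 1997.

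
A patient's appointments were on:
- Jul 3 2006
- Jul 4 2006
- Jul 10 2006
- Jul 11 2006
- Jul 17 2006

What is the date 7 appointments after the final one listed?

The gap pattern 1, 6, 1, 6 repeats every 2 events.
These are the Mondays and Tuesdays of each week.
Next Tuesday: Jul 18 2006.
The following Monday is Jul 24 2006.
Next Tuesday: Jul 25 2006.
Next Monday: Jul 31 2006.
The following Tuesday is Aug 1 2006.
The following Monday is Aug 7 2006.
Next Tuesday: Aug 8 2006.

Aug 8 2006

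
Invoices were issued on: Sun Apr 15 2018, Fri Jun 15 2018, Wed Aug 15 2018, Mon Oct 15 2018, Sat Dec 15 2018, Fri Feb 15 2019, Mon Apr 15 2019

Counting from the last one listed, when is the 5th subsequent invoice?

Sat Feb 15 2020

Gaps: 61, 61, 61, 61, 62, 59 days — not constant. Every event is on the 15th of the month.
Pattern: the 15th of every 2 months.
June 2019: Sat Jun 15 2019.
Next: August 2019 → Thu Aug 15 2019.
Next: October 2019 → Tue Oct 15 2019.
December 2019: Sun Dec 15 2019.
Next: February 2020 → Sat Feb 15 2020.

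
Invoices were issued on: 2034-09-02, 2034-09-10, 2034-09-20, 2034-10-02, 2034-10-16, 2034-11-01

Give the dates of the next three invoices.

2034-11-19, 2034-12-09, 2034-12-31

Intervals are 8, 10, 12, 14, 16 days — an arithmetic progression with common difference 2.
Next gap: 18 days. 2034-11-01 + 18 days = 2034-11-19.
Next gap: 20 days. 2034-11-19 + 20 days = 2034-12-09.
Next gap: 22 days. 2034-12-09 + 22 days = 2034-12-31.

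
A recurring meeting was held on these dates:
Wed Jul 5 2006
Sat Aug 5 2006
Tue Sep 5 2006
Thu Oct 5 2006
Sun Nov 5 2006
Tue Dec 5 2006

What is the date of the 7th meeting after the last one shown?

Gaps: 31, 31, 30, 31, 30 days — not constant. Every event is on the 5th of the month.
Pattern: the 5th of each month.
January 2007: Fri Jan 5 2007.
Next: February 2007 → Mon Feb 5 2007.
Next: March 2007 → Mon Mar 5 2007.
April 2007: Thu Apr 5 2007.
May 2007: Sat May 5 2007.
Next: June 2007 → Tue Jun 5 2007.
July 2007: Thu Jul 5 2007.

Thu Jul 5 2007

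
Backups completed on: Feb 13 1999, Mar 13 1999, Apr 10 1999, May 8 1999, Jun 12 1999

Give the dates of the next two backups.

These are Saturdays at 28- or 35-day spacing (28, 28, 28, 35).
The pattern: 2nd Saturday of the month.
2nd Saturday of July 1999: Jul 10 1999.
2nd Saturday of August 1999: Aug 14 1999.

Jul 10 1999, Aug 14 1999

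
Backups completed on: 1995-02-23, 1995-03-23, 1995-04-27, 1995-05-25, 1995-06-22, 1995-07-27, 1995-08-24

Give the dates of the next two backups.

All dates are Thursdays, 28, 35, 28, 28, 35, 28 days apart.
Specifically, the 4th Thursday of each month.
4th Thursday of September 1995: 1995-09-28.
4th Thursday of October 1995: 1995-10-26.

1995-09-28, 1995-10-26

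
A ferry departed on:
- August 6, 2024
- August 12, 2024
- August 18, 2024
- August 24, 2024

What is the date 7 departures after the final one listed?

October 5, 2024

Gaps between consecutive events: 6, 6, 6 days — a constant 6-day interval.
August 24, 2024 + 6 days = August 30, 2024.
August 30, 2024 + 6 days = September 5, 2024.
September 5, 2024 + 6 days = September 11, 2024.
September 11, 2024 + 6 days = September 17, 2024.
September 17, 2024 + 6 days = September 23, 2024.
September 23, 2024 + 6 days = September 29, 2024.
September 29, 2024 + 6 days = October 5, 2024.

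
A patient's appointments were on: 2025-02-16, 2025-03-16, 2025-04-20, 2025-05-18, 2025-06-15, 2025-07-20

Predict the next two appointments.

Gaps: 28, 35, 28, 28, 35 days — a mix of 28 and 35. Every date is a Sunday.
Each is the 3rd Sunday of its month.
3rd Sunday of August 2025: 2025-08-17.
September 2025 — 3rd Sunday is 2025-09-21.

2025-08-17, 2025-09-21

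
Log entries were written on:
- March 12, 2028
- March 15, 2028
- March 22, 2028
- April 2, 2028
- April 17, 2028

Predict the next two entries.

Gaps: 3, 7, 11, 15 days — each gap is 4 larger than the previous one.
Next gap: 19 days. April 17, 2028 + 19 days = May 6, 2028.
Next gap: 23 days. May 6, 2028 + 23 days = May 29, 2028.

May 6, 2028; May 29, 2028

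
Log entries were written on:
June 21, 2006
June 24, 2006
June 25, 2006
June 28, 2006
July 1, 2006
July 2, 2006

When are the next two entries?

July 5, 2006; July 8, 2006

Gaps: 3, 1, 3, 3, 1 days — not constant, but cyclic with period 3.
The events fall on every Wednesday, Saturday and Sunday.
The following Wednesday is July 5, 2006.
Next Saturday: July 8, 2006.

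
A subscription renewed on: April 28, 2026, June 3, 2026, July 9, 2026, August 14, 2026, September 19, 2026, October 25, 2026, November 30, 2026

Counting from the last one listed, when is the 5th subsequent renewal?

May 29, 2027

The spacing is 36, 36, 36, 36, 36, 36 days — always 36 days.
November 30, 2026 + 36 days = January 5, 2027.
January 5, 2027 + 36 days = February 10, 2027.
February 10, 2027 + 36 days = March 18, 2027.
March 18, 2027 + 36 days = April 23, 2027.
April 23, 2027 + 36 days = May 29, 2027.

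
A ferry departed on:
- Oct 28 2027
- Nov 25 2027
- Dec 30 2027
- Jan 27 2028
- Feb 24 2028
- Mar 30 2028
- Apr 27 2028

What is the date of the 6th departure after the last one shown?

Every date is a Thursday; gaps 28, 35, 28, 28, 35, 28 days.
Each is the last Thursday of its month (at least one falls on the 29th or later, ruling out '4th Thursday').
May 2028 ends with Thursday May 25 2028.
June 2028 ends with Thursday Jun 29 2028.
July 2028 ends with Thursday Jul 27 2028.
August 2028 ends with Thursday Aug 31 2028.
September 2028 ends with Thursday Sep 28 2028.
Last Thursday of October 2028: Oct 26 2028.

Oct 26 2028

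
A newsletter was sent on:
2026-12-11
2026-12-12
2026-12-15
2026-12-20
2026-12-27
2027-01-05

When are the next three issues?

2027-01-16, 2027-01-29, 2027-02-13

Intervals are 1, 3, 5, 7, 9 days — an arithmetic progression with common difference 2.
Next gap: 11 days. 2027-01-05 + 11 days = 2027-01-16.
Next gap: 13 days. 2027-01-16 + 13 days = 2027-01-29.
Next gap: 15 days. 2027-01-29 + 15 days = 2027-02-13.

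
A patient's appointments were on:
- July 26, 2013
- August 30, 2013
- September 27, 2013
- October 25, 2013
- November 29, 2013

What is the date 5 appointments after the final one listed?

Every date is a Friday; gaps 35, 28, 28, 35 days.
Each is the last Friday of its month (at least one falls on the 29th or later, ruling out '4th Friday').
Last Friday of December 2013: December 27, 2013.
Last Friday of January 2014: January 31, 2014.
February 2014 ends with Friday February 28, 2014.
Last Friday of March 2014: March 28, 2014.
Last Friday of April 2014: April 25, 2014.

April 25, 2014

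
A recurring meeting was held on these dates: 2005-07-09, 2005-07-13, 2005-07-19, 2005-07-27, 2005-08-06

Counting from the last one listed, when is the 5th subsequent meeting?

The spacing grows by 2 each time: 4, 6, 8, 10 days.
Next gap: 12 days. 2005-08-06 + 12 days = 2005-08-18.
Next gap: 14 days. 2005-08-18 + 14 days = 2005-09-01.
Next gap: 16 days. 2005-09-01 + 16 days = 2005-09-17.
Next gap: 18 days. 2005-09-17 + 18 days = 2005-10-05.
Next gap: 20 days. 2005-10-05 + 20 days = 2005-10-25.

2005-10-25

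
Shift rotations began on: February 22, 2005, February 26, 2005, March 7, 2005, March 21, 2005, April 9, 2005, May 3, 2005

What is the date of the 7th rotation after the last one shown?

Gaps: 4, 9, 14, 19, 24 days — each gap is 5 larger than the previous one.
Next gap: 29 days. May 3, 2005 + 29 days = June 1, 2005.
Next gap: 34 days. June 1, 2005 + 34 days = July 5, 2005.
Next gap: 39 days. July 5, 2005 + 39 days = August 13, 2005.
Next gap: 44 days. August 13, 2005 + 44 days = September 26, 2005.
Next gap: 49 days. September 26, 2005 + 49 days = November 14, 2005.
Next gap: 54 days. November 14, 2005 + 54 days = January 7, 2006.
Next gap: 59 days. January 7, 2006 + 59 days = March 7, 2006.

March 7, 2006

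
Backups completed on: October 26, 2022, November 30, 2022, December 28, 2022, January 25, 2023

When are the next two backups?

February 22, 2023; March 29, 2023

Every date is a Wednesday; gaps 35, 28, 28 days.
Each is the last Wednesday of its month (at least one falls on the 29th or later, ruling out '4th Wednesday').
February 2023 ends with Wednesday February 22, 2023.
Last Wednesday of March 2023: March 29, 2023.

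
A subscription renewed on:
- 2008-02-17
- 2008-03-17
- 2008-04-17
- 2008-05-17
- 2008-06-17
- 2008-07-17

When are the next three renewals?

2008-08-17, 2008-09-17, 2008-10-17

Gaps: 29, 31, 30, 31, 30 days — not constant. Every event is on the 17th of the month.
Pattern: the 17th of each month.
August 2008: 2008-08-17.
Next: September 2008 → 2008-09-17.
October 2008: 2008-10-17.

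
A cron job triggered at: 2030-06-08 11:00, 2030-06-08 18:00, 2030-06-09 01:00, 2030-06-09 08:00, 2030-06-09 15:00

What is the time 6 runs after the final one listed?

Spacing: 7, 7, 7, 7 h — constant 7 h.
2030-06-09 15:00 + 7 h = 2030-06-09 22:00.
2030-06-09 22:00 + 7 h = 2030-06-10 05:00.
2030-06-10 05:00 + 7 h = 2030-06-10 12:00.
2030-06-10 12:00 + 7 h = 2030-06-10 19:00.
2030-06-10 19:00 + 7 h = 2030-06-11 02:00.
2030-06-11 02:00 + 7 h = 2030-06-11 09:00.

2030-06-11 09:00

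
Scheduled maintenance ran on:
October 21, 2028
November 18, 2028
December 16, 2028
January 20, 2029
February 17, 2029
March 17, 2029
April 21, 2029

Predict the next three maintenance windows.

All dates are Saturdays, 28, 28, 35, 28, 28, 35 days apart.
Specifically, the 3rd Saturday of each month.
May 2029 — 3rd Saturday is May 19, 2029.
June 2029 — 3rd Saturday is June 16, 2029.
July 2029 — 3rd Saturday is July 21, 2029.

May 19, 2029; June 16, 2029; July 21, 2029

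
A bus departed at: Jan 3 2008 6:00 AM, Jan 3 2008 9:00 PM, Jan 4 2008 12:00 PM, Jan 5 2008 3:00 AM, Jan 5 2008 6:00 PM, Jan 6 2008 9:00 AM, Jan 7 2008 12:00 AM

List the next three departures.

Jan 7 2008 3:00 PM, Jan 8 2008 6:00 AM, Jan 8 2008 9:00 PM

The interval is a steady 15 hours (15, 15, 15, 15, 15, 15).
Jan 7 2008 12:00 AM + 15 h = Jan 7 2008 3:00 PM.
Jan 7 2008 3:00 PM + 15 h = Jan 8 2008 6:00 AM.
Jan 8 2008 6:00 AM + 15 h = Jan 8 2008 9:00 PM.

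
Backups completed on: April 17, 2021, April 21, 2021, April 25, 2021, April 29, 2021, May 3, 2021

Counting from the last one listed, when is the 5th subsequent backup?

May 23, 2021

Every event comes 4 days after the last (4, 4, 4, 4).
May 3, 2021 + 4 days = May 7, 2021.
May 7, 2021 + 4 days = May 11, 2021.
May 11, 2021 + 4 days = May 15, 2021.
May 15, 2021 + 4 days = May 19, 2021.
May 19, 2021 + 4 days = May 23, 2021.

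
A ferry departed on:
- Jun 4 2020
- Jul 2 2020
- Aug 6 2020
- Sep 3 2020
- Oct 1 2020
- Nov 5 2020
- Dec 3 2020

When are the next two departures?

Jan 7 2021, Feb 4 2021

Gaps: 28, 35, 28, 28, 35, 28 days — a mix of 28 and 35. Every date is a Thursday.
Each is the 1st Thursday of its month.
January 2021 — 1st Thursday is Jan 7 2021.
February 2021 — 1st Thursday is Feb 4 2021.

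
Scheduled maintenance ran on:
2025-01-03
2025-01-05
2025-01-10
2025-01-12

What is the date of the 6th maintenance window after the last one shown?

The gap pattern 2, 5, 2 repeats every 2 events.
These are the Fridays and Sundays of each week.
The following Friday is 2025-01-17.
The following Sunday is 2025-01-19.
The following Friday is 2025-01-24.
The following Sunday is 2025-01-26.
Next Friday: 2025-01-31.
Next Sunday: 2025-02-02.

2025-02-02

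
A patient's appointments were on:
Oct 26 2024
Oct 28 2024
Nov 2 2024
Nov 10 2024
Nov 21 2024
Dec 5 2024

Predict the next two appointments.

The spacing grows by 3 each time: 2, 5, 8, 11, 14 days.
Next gap: 17 days. Dec 5 2024 + 17 days = Dec 22 2024.
Next gap: 20 days. Dec 22 2024 + 20 days = Jan 11 2025.

Dec 22 2024, Jan 11 2025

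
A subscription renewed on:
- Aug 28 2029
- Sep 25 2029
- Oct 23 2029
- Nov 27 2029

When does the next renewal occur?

Dec 25 2029

Gaps: 28, 28, 35 days — a mix of 28 and 35. Every date is a Tuesday.
Each is the 4th Tuesday of its month.
December 2029 — 4th Tuesday is Dec 25 2029.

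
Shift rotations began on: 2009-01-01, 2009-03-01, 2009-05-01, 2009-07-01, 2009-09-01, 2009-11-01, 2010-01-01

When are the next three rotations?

2010-03-01, 2010-05-01, 2010-07-01

The day-of-month is always 1 (59, 61, 61, 62, 61, 61 days between events).
So this recurs on the 1st of every 2 months.
Next: March 2010 → 2010-03-01.
Next: May 2010 → 2010-05-01.
Next: July 2010 → 2010-07-01.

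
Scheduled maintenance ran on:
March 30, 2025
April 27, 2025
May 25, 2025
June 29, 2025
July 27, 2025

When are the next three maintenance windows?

August 31, 2025; September 28, 2025; October 26, 2025

These are Sundays with 28, 28, 35, 28-day gaps.
Each is the final Sunday of its month — March 30, 2025 is past the 28th, so '4th Sunday' doesn't fit.
Last Sunday of August 2025: August 31, 2025.
Last Sunday of September 2025: September 28, 2025.
Last Sunday of October 2025: October 26, 2025.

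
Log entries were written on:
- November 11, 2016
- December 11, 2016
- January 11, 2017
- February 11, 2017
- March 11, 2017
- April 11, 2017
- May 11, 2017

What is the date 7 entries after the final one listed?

December 11, 2017

Gaps: 30, 31, 31, 28, 31, 30 days — not constant. Every event is on the 11th of the month.
Pattern: the 11th of each month.
Next: June 2017 → June 11, 2017.
Next: July 2017 → July 11, 2017.
Next: August 2017 → August 11, 2017.
September 2017: September 11, 2017.
Next: October 2017 → October 11, 2017.
November 2017: November 11, 2017.
December 2017: December 11, 2017.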